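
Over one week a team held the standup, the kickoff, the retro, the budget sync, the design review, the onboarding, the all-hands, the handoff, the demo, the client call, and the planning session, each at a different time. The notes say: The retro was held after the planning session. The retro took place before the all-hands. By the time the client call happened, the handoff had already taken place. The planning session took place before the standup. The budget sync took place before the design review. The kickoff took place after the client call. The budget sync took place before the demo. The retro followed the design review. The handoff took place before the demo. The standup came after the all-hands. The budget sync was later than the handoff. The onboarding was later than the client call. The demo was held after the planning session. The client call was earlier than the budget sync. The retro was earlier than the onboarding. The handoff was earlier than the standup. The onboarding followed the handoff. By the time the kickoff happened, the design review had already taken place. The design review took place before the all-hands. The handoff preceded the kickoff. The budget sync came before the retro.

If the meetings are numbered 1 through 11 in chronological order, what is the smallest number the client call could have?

2

The handoff must come before the client call — 1 forced predecessor.
Nothing else is forced ahead of the client call, so its earliest slot is position 1 + 1 = 2.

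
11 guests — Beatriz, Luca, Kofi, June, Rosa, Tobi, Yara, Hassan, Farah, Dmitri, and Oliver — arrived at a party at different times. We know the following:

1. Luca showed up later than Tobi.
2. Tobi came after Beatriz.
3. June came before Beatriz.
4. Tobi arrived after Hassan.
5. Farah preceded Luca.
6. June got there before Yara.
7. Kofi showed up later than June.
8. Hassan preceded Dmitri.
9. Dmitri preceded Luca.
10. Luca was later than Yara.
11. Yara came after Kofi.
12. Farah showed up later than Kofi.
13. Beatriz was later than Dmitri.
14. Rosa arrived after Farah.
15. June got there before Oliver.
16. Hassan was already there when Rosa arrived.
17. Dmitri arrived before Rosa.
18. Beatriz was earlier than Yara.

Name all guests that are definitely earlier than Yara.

Directly stated before Yara: Beatriz, June, and Kofi.
Dmitri reaches Yara via Dmitri → Beatriz → Yara.
Hassan reaches Yara via Hassan → Dmitri → Beatriz → Yara.
No chain forces Farah (or any of the others) ahead of Yara.

Beatriz, Dmitri, Hassan, June, Kofi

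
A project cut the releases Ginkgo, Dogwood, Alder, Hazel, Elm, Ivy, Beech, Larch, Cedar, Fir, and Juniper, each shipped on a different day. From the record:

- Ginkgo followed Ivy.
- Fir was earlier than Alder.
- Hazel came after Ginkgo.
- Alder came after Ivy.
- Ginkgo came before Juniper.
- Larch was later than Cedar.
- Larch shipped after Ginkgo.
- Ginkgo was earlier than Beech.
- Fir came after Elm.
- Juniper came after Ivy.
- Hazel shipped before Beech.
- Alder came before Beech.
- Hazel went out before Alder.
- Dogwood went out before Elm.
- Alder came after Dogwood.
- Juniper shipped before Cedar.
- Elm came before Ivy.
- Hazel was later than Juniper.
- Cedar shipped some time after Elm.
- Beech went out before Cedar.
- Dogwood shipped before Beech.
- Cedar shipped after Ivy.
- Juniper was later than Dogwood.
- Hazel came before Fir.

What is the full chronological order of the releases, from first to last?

Dogwood, Elm, Ivy, Ginkgo, Juniper, Hazel, Fir, Alder, Beech, Cedar, Larch

The constraints fix every adjacent pair, so only one ordering works:
Dogwood → Elm → Ivy → Ginkgo → Juniper → Hazel → Fir → Alder → Beech → Cedar → Larch.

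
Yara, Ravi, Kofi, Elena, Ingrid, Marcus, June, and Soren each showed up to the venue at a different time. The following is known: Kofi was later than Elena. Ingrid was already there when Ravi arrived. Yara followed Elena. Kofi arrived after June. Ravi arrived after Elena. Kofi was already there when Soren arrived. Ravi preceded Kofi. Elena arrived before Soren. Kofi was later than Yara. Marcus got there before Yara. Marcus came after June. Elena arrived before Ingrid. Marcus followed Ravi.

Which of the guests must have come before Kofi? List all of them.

Elena, Ingrid, June, Marcus, Ravi, Yara

Directly stated before Kofi: Elena, June, Ravi, and Yara.
Ingrid reaches Kofi via Ingrid → Ravi → Kofi.
Marcus reaches Kofi via Marcus → Yara → Kofi.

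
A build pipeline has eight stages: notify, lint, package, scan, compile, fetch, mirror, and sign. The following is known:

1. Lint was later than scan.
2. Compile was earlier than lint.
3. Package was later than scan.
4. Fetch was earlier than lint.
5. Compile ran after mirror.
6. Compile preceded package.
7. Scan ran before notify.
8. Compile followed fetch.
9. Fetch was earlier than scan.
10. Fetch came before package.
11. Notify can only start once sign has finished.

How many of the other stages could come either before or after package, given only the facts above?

Forced before package: compile, fetch, mirror, and scan.
That leaves lint, notify, and sign with no forced order relative to package — 3.

3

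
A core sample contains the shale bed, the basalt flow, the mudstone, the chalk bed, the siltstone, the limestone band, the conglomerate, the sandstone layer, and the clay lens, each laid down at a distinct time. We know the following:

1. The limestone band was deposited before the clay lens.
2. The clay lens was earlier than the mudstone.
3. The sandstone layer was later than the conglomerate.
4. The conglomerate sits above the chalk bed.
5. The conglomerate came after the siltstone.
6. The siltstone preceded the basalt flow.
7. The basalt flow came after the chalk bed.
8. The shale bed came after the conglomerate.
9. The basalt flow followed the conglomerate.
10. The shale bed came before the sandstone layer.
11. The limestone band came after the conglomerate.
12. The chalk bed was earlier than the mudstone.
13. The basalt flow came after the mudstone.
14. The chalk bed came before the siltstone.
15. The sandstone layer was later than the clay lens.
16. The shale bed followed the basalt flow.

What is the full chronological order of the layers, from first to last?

The constraints fix every adjacent pair, so only one ordering works:
the chalk bed → the siltstone → the conglomerate → the limestone band → the clay lens → the mudstone → the basalt flow → the shale bed → the sandstone layer.

the chalk bed, the siltstone, the conglomerate, the limestone band, the clay lens, the mudstone, the basalt flow, the shale bed, the sandstone layer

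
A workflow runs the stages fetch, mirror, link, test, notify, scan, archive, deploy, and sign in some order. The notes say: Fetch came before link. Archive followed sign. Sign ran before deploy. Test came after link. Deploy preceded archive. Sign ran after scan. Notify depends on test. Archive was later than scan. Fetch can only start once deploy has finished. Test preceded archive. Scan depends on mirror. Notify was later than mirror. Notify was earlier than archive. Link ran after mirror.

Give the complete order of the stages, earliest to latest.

mirror, scan, sign, deploy, fetch, link, test, notify, archive

The constraints fix every adjacent pair, so only one ordering works:
mirror → scan → sign → deploy → fetch → link → test → notify → archive.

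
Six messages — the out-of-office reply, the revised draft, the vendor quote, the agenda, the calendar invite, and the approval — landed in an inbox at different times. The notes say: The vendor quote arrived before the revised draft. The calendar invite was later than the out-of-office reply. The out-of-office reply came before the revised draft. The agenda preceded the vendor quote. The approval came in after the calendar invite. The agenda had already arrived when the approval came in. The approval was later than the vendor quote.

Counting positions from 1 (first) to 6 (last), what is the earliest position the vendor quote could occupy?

2

The agenda must come before the vendor quote — 1 forced predecessor.
Nothing else is forced ahead of the vendor quote, so its earliest slot is position 1 + 1 = 2.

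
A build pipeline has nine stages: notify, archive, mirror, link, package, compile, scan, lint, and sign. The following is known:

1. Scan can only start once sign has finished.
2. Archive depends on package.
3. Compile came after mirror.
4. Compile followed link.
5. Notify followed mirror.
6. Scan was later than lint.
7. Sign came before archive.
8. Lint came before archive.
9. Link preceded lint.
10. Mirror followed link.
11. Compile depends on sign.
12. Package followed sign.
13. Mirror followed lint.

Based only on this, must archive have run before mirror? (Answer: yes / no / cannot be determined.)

No chain of stated constraints runs from archive to mirror, and none runs from mirror to archive either.
So the relative order of archive and mirror is not fixed by the given facts.

cannot be determined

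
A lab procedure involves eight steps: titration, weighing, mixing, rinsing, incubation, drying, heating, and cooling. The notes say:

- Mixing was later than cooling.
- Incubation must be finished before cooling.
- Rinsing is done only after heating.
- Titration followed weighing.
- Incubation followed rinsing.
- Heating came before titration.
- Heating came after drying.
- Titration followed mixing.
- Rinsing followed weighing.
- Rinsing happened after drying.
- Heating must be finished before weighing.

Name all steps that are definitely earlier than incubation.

Directly stated before incubation: rinsing.
Drying reaches incubation via drying → rinsing → incubation.
Heating reaches incubation via heating → rinsing → incubation.
Weighing reaches incubation via weighing → rinsing → incubation.
No chain forces cooling (or any of the others) ahead of incubation.

drying, heating, rinsing, weighing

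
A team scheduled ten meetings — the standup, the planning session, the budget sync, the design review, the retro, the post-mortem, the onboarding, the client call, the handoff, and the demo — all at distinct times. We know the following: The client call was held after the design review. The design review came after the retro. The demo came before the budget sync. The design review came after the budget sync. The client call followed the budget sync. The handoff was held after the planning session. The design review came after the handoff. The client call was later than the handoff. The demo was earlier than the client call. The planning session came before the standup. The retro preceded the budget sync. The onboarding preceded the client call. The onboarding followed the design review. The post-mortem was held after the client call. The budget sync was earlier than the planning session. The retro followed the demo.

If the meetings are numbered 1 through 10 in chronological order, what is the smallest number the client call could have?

8

The budget sync, the demo, the design review, the handoff, the onboarding, the planning session, and the retro must all come before the client call — 7 forced predecessors.
Nothing else is forced ahead of the client call, so its earliest slot is position 7 + 1 = 8.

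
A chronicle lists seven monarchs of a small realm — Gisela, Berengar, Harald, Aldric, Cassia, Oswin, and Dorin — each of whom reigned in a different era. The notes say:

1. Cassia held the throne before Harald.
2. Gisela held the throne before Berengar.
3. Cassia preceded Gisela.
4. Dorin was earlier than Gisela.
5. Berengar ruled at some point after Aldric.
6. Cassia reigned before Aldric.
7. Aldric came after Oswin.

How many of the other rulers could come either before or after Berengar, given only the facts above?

1

Forced before Berengar: Aldric, Cassia, Dorin, Gisela, and Oswin.
That leaves Harald with no forced order relative to Berengar — 1.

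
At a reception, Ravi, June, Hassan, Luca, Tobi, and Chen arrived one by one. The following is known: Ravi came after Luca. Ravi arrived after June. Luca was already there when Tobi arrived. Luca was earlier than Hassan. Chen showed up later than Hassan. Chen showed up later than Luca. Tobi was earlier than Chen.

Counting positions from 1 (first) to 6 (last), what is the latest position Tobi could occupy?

Tobi must come before Chen — 1 guest forced after them.
Everything else can be placed before Tobi in some valid order, so Tobi can sit as late as position 6 − 1 = 5.

5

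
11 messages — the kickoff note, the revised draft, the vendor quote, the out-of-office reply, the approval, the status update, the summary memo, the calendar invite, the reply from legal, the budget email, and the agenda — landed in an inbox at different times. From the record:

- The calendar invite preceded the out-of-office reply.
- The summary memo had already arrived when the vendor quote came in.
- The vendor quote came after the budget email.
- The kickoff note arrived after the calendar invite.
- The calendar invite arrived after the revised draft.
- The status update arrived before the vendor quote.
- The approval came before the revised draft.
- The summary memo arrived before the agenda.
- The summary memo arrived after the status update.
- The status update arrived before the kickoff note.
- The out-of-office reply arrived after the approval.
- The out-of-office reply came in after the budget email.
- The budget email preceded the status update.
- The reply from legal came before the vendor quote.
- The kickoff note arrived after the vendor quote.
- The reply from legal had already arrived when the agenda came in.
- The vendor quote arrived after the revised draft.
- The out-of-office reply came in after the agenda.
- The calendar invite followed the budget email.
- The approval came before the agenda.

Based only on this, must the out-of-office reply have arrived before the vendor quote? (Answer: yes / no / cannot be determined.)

cannot be determined

No chain of stated constraints runs from the out-of-office reply to the vendor quote, and none runs from the vendor quote to the out-of-office reply either.
So the relative order of the out-of-office reply and the vendor quote is not fixed by the given facts.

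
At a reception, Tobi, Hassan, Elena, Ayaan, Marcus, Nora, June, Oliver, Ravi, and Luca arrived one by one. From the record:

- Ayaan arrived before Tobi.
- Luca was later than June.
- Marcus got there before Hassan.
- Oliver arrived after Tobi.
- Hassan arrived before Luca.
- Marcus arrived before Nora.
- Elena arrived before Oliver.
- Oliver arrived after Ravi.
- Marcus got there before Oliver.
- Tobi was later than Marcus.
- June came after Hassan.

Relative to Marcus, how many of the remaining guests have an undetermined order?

Forced after Marcus: Hassan, June, Luca, Nora, Oliver, and Tobi.
That leaves Ayaan, Elena, and Ravi with no forced order relative to Marcus — 3.

3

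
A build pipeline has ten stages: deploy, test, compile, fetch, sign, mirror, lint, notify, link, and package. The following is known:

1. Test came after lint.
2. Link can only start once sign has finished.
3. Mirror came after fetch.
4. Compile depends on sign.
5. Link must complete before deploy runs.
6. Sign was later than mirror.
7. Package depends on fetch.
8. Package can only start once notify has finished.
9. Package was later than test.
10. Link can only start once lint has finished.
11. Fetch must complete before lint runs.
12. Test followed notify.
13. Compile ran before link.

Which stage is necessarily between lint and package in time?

Tracing the constraints gives lint → test → package, so test sits after lint and before package.
No other stage is forced both after lint and before package.

test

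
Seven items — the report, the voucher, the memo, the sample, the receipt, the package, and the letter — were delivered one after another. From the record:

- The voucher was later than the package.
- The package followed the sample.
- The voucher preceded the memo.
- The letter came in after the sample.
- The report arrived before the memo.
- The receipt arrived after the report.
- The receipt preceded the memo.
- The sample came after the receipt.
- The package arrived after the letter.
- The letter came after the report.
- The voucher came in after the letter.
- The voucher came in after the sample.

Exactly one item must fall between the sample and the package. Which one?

Tracing the constraints gives the sample → the letter → the package, so the letter sits after the sample and before the package.
No other item is forced both after the sample and before the package.

the letter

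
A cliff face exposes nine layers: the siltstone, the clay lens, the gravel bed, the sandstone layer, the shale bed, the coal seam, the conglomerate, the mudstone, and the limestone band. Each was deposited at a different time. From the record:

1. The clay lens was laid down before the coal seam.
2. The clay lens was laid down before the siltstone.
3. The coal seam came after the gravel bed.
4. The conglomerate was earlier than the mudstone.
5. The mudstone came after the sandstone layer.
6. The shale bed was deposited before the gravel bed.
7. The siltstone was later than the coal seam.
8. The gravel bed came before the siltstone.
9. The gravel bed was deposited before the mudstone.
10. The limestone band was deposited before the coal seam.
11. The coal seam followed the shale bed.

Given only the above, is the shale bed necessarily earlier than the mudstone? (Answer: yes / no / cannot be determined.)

Chain the constraints: the shale bed → the gravel bed → the mudstone. Each link is directly stated, so the shale bed comes before the mudstone.

yes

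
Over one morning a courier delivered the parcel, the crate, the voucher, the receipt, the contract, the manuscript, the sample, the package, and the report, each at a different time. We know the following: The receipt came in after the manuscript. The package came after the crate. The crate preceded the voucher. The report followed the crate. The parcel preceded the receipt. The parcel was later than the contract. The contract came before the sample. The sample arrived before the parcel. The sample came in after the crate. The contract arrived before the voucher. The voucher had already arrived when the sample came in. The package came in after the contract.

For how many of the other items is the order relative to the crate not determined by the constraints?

2

Forced after the crate: the package, the parcel, the receipt, the report, the sample, and the voucher.
That leaves the contract and the manuscript with no forced order relative to the crate — 2.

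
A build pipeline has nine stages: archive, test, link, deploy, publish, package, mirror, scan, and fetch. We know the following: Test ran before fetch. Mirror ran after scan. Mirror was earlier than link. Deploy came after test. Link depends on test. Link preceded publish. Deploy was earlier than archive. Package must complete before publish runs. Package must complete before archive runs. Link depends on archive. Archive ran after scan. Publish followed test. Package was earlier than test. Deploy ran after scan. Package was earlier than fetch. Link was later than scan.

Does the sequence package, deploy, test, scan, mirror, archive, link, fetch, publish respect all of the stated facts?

no

The constraints require scan before deploy, but in the proposed sequence deploy appears ahead of scan. That one violation is enough.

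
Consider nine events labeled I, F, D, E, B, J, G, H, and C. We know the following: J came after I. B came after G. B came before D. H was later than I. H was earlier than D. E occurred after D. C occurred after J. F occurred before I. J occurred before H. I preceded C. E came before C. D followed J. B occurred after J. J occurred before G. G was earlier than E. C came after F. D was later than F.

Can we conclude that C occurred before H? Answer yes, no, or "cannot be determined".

no

Tracing the constraints gives H → D → E → C, so H must come before C.
That means C cannot be before H.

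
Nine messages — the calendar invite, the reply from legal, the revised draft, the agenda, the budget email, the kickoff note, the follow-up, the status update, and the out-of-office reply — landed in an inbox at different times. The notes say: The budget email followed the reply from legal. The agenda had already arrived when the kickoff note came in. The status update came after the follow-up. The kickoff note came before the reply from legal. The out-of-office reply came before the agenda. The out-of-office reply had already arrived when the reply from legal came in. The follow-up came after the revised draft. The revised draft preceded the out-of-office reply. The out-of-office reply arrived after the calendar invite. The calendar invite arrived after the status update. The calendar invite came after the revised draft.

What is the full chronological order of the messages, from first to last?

The constraints fix every adjacent pair, so only one ordering works:
the revised draft → the follow-up → the status update → the calendar invite → the out-of-office reply → the agenda → the kickoff note → the reply from legal → the budget email.

the revised draft, the follow-up, the status update, the calendar invite, the out-of-office reply, the agenda, the kickoff note, the reply from legal, the budget email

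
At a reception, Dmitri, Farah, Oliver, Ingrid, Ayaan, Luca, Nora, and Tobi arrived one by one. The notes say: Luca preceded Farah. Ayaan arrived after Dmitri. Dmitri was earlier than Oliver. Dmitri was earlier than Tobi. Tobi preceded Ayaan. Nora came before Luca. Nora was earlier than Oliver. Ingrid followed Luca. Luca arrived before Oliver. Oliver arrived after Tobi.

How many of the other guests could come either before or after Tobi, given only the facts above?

Forced before Tobi: Dmitri; forced after Tobi: Ayaan and Oliver.
That leaves Farah, Ingrid, Luca, and Nora with no forced order relative to Tobi — 4.

4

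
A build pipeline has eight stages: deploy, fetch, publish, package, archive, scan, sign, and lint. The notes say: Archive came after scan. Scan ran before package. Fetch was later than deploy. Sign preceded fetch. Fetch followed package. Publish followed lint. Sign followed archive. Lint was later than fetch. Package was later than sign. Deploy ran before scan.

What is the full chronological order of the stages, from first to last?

deploy, scan, archive, sign, package, fetch, lint, publish

The constraints fix every adjacent pair, so only one ordering works:
deploy → scan → archive → sign → package → fetch → lint → publish.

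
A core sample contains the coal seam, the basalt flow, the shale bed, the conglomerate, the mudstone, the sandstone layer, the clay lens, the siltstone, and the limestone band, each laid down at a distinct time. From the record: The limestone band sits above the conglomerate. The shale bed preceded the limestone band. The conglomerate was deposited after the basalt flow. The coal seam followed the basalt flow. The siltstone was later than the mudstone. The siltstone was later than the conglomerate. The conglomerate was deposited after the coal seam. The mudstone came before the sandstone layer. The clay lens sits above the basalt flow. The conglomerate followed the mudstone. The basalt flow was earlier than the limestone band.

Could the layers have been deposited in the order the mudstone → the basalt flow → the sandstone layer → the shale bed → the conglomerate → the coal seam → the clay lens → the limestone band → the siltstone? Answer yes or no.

The constraints require the coal seam before the conglomerate, but in the proposed sequence the conglomerate appears ahead of the coal seam. That one violation is enough.

no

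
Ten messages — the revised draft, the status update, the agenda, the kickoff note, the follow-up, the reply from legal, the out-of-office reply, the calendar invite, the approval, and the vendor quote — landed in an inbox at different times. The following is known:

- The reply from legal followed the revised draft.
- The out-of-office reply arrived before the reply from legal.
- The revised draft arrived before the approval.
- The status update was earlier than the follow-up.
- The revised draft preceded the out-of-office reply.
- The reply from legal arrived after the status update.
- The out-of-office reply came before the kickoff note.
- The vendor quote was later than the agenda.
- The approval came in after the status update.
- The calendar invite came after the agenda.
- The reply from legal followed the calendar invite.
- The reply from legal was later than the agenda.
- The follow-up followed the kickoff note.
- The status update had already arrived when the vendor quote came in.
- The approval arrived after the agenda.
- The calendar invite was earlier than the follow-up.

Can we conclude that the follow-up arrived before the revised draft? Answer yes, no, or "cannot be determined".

Tracing the constraints gives the revised draft → the out-of-office reply → the kickoff note → the follow-up, so the revised draft must come before the follow-up.
That means the follow-up cannot be before the revised draft.

no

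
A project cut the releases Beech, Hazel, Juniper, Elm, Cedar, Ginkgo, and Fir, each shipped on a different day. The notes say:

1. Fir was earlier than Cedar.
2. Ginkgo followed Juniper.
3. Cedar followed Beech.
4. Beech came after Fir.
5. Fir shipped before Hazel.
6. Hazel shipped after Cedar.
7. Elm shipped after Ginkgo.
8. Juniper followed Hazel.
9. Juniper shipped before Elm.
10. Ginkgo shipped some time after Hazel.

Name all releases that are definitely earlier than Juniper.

Beech, Cedar, Fir, Hazel

Directly stated before Juniper: Hazel.
Beech reaches Juniper via Beech → Cedar → Hazel → Juniper.
Cedar reaches Juniper via Cedar → Hazel → Juniper.
Fir reaches Juniper via Fir → Hazel → Juniper.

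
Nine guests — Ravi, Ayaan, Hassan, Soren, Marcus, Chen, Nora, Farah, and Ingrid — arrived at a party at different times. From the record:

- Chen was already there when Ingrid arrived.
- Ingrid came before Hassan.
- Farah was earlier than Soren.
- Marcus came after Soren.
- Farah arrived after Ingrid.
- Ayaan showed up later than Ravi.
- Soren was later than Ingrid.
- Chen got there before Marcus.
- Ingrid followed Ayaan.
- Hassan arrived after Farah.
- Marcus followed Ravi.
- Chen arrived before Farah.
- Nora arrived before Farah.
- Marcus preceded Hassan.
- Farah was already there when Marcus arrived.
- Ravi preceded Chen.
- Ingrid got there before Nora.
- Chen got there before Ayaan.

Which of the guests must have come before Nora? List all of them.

Ayaan, Chen, Ingrid, Ravi

Directly stated before Nora: Ingrid.
Ayaan reaches Nora via Ayaan → Ingrid → Nora.
Chen reaches Nora via Chen → Ingrid → Nora.
Ravi reaches Nora via Ravi → Chen → Ingrid → Nora.
No chain forces Soren (or any of the others) ahead of Nora.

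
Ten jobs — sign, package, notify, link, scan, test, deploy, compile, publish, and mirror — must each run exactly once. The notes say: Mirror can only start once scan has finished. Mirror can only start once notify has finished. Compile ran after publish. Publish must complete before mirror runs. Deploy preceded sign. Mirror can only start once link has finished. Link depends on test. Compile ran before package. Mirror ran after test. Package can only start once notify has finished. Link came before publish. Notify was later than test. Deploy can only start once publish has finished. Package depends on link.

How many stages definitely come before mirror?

5

Directly stated before mirror: link, notify, publish, scan, and test.
No chain forces compile (or any of the others) ahead of mirror.
That's link, notify, publish, scan, and test — 5 in all.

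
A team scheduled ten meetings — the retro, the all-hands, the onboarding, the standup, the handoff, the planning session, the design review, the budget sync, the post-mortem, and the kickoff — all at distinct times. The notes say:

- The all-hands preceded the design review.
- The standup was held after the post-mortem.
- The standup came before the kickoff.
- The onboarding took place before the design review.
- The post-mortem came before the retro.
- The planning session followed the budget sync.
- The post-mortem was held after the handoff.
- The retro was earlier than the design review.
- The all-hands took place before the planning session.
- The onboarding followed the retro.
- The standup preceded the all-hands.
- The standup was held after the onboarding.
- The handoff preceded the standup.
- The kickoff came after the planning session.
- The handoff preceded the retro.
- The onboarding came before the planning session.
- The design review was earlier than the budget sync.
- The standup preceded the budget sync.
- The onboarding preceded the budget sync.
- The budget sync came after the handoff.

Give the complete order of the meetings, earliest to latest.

the handoff, the post-mortem, the retro, the onboarding, the standup, the all-hands, the design review, the budget sync, the planning session, the kickoff

The constraints fix every adjacent pair, so only one ordering works:
the handoff → the post-mortem → the retro → the onboarding → the standup → the all-hands → the design review → the budget sync → the planning session → the kickoff.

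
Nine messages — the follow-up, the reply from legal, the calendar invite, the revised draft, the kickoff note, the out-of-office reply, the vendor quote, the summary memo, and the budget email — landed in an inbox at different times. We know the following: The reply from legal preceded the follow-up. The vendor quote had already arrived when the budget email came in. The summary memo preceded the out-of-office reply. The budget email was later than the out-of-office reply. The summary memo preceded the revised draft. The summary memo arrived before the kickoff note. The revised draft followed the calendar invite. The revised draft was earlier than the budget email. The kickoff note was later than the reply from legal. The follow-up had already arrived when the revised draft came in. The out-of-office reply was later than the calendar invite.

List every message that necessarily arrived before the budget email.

the calendar invite, the follow-up, the out-of-office reply, the reply from legal, the revised draft, the summary memo, the vendor quote

Directly stated before the budget email: the out-of-office reply, the revised draft, and the vendor quote.
The calendar invite reaches the budget email via the calendar invite → the revised draft → the budget email.
The follow-up reaches the budget email via the follow-up → the revised draft → the budget email.
The reply from legal reaches the budget email via the reply from legal → the follow-up → the revised draft → the budget email.
Likewise the summary memo reaches the budget email by chaining the stated constraints.
No chain forces the kickoff note ahead of the budget email.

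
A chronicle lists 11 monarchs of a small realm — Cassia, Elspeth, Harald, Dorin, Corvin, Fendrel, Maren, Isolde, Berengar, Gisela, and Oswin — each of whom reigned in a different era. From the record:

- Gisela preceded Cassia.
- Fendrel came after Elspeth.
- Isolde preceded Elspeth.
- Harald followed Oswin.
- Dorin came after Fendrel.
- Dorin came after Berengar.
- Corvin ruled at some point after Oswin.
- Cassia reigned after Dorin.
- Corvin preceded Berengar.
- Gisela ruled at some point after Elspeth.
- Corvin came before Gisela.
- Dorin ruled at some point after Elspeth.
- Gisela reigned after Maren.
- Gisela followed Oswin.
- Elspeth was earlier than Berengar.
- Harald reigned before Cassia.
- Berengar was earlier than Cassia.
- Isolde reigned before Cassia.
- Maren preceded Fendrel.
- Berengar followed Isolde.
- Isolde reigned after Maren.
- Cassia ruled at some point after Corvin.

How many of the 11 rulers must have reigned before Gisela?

Directly stated before Gisela: Corvin, Elspeth, Maren, and Oswin.
Isolde reaches Gisela via Isolde → Elspeth → Gisela.
No chain forces Dorin (or any of the others) ahead of Gisela.
That's Corvin, Elspeth, Isolde, Maren, and Oswin — 5 in all.

5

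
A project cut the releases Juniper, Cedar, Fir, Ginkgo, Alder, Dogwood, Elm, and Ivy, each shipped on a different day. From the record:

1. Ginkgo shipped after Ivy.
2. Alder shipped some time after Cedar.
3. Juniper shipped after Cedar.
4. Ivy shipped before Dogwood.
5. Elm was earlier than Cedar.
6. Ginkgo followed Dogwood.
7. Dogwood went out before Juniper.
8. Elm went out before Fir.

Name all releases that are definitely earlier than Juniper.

Directly stated before Juniper: Cedar and Dogwood.
Elm reaches Juniper via Elm → Cedar → Juniper.
Ivy reaches Juniper via Ivy → Dogwood → Juniper.
No chain forces Fir (or any of the others) ahead of Juniper.

Cedar, Dogwood, Elm, Ivy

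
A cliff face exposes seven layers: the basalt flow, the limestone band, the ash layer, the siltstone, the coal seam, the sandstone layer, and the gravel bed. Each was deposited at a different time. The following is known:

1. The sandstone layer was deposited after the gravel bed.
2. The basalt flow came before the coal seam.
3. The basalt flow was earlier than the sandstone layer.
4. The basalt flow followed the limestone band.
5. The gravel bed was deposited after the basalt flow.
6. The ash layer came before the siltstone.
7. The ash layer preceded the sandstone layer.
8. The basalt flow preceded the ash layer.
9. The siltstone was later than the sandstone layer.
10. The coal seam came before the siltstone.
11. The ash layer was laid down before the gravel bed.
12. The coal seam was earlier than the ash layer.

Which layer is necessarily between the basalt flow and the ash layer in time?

the coal seam

Tracing the constraints gives the basalt flow → the coal seam → the ash layer, so the coal seam sits after the basalt flow and before the ash layer.
No other layer is forced both after the basalt flow and before the ash layer.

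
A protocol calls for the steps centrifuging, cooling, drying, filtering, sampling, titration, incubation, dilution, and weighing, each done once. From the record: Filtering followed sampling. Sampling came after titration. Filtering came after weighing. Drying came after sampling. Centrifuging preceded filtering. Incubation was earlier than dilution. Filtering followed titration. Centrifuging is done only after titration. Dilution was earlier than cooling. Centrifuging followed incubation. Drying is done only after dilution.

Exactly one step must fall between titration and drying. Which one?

sampling

Tracing the constraints gives titration → sampling → drying, so sampling sits after titration and before drying.
No other step is forced both after titration and before drying.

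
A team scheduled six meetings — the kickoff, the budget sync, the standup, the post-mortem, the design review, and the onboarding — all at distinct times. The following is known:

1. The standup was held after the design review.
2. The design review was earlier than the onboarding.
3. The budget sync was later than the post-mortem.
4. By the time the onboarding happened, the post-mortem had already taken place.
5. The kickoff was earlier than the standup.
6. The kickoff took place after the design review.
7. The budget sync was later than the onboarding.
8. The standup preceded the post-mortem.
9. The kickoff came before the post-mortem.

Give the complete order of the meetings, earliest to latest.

The constraints fix every adjacent pair, so only one ordering works:
the design review → the kickoff → the standup → the post-mortem → the onboarding → the budget sync.

the design review, the kickoff, the standup, the post-mortem, the onboarding, the budget sync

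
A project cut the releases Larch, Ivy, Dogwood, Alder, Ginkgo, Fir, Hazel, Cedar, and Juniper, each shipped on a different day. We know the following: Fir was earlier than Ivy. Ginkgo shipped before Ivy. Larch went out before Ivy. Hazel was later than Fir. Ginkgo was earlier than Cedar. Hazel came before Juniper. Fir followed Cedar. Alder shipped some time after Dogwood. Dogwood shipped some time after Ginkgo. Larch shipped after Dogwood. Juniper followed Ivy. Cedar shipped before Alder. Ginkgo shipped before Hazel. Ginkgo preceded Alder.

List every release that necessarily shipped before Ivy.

Cedar, Dogwood, Fir, Ginkgo, Larch

Directly stated before Ivy: Fir, Ginkgo, and Larch.
Cedar reaches Ivy via Cedar → Fir → Ivy.
Dogwood reaches Ivy via Dogwood → Larch → Ivy.
No chain forces Juniper (or any of the others) ahead of Ivy.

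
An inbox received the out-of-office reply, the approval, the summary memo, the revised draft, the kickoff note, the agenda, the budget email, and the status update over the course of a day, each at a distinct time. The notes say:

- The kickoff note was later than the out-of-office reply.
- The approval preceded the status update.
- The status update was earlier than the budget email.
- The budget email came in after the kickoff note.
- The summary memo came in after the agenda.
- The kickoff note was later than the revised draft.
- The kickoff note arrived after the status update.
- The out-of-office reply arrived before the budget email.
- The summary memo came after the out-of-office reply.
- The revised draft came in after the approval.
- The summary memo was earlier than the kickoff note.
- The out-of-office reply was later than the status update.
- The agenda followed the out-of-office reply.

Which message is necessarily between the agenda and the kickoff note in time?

the summary memo

Tracing the constraints gives the agenda → the summary memo → the kickoff note, so the summary memo sits after the agenda and before the kickoff note.
No other message is forced both after the agenda and before the kickoff note.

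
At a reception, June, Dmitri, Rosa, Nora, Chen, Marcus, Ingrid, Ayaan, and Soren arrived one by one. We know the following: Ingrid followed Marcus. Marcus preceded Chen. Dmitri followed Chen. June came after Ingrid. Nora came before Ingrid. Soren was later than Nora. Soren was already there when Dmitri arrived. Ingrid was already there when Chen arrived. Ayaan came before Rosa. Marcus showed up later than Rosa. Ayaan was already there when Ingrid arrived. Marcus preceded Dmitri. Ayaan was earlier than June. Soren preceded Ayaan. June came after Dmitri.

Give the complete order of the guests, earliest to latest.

Nora, Soren, Ayaan, Rosa, Marcus, Ingrid, Chen, Dmitri, June

The constraints fix every adjacent pair, so only one ordering works:
Nora → Soren → Ayaan → Rosa → Marcus → Ingrid → Chen → Dmitri → June.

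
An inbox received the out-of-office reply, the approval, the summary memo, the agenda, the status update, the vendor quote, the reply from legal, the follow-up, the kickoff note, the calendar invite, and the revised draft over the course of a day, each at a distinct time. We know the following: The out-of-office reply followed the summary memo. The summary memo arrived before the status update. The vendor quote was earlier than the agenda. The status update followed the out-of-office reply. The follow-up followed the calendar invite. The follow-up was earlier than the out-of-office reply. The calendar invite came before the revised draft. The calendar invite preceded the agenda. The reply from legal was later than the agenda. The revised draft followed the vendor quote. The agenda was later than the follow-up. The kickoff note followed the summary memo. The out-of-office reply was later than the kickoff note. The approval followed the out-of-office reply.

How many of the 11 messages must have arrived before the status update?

5

Directly stated before the status update: the out-of-office reply and the summary memo.
The calendar invite reaches the status update via the calendar invite → the follow-up → the out-of-office reply → the status update.
The follow-up reaches the status update via the follow-up → the out-of-office reply → the status update.
The kickoff note reaches the status update via the kickoff note → the out-of-office reply → the status update.
That's the calendar invite, the follow-up, the kickoff note, the out-of-office reply, and the summary memo — 5 in all.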